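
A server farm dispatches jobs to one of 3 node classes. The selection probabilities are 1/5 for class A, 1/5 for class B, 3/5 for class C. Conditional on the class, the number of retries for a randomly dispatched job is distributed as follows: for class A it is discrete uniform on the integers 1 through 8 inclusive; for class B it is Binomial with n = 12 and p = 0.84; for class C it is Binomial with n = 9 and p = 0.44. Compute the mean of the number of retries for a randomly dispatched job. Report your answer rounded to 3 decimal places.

Component means — A: 4.5; B: 10.08; C: 3.96.
E[X] = 0.2·4.5 + 0.2·10.08 + 0.6·3.96 = 5.292.

5.292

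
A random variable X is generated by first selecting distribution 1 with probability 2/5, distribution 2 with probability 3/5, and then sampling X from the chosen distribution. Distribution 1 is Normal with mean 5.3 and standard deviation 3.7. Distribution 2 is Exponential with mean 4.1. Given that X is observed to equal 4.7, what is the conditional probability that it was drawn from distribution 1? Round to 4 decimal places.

Likelihoods f(4.7 | ·): 1: 0.106414; 2: 0.0775115.
Posterior ∝ prior × likelihood. Numerator for 1: 0.4·0.106414 = 0.0425655.
Normalizing constant: 0.4·0.106414 + 0.6·0.0775115 = 0.0890725.
P(1 | observation) = 0.0425655 / 0.0890725 = 0.477875.

0.4779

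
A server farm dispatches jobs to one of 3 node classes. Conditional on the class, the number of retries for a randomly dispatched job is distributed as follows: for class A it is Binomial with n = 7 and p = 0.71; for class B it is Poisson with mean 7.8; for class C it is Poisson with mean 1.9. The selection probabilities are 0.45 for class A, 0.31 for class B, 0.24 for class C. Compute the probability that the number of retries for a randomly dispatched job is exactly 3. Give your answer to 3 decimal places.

0.091

Conditional on each class, P(X = 3): A: 0.0886003; B: 0.0324068; C: 0.170982.
By total probability, P(X = 3) = 0.45·0.0886003 + 0.31·0.0324068 + 0.24·0.170982 = 0.0909519.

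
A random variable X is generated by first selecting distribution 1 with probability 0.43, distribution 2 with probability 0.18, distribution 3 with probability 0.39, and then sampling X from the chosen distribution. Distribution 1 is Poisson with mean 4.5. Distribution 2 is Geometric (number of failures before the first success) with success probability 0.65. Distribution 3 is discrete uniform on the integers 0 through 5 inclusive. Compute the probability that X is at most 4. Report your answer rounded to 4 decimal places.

Conditional on each component, P(X ≤ 4): 1: 0.532104; 2: 0.994748; 3: 0.833333.
By total probability, P(X ≤ 4) = 0.43·0.532104 + 0.18·0.994748 + 0.39·0.833333 = 0.732859.

0.7329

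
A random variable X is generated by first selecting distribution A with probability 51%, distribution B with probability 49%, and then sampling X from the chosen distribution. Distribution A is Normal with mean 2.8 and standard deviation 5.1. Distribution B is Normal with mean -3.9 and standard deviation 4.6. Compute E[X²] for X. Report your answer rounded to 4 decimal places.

35.0848

For each component E[X²] = Var + (mean)², giving A: 33.85; B: 36.37.
Overall E[X²] = 0.51·33.85 + 0.49·36.37 = 35.0848.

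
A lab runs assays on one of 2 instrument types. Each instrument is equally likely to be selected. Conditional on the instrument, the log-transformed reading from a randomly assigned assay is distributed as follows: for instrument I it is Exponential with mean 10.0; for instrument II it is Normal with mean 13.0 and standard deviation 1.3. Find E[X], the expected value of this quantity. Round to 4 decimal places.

Component means — I: 10; II: 13.
E[X] = 0.5·10 + 0.5·13 = 11.5.

11.5000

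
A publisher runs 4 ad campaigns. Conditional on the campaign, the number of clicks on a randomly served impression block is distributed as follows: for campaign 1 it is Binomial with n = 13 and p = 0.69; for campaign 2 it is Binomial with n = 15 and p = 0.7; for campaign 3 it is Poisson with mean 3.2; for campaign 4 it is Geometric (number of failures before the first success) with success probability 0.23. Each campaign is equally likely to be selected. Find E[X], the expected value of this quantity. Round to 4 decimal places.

Component means — 1: 8.97; 2: 10.5; 3: 3.2; 4: 3.34783.
E[X] = 0.25·8.97 + 0.25·10.5 + 0.25·3.2 + 0.25·3.34783 = 6.50446.

6.5045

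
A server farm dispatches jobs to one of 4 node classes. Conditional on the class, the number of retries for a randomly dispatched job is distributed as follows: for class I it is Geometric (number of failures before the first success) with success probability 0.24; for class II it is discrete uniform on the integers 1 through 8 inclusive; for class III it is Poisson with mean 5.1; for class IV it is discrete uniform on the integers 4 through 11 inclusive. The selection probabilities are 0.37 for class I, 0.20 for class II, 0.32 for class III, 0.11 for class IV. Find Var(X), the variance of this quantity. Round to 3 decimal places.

Per component, I: μ=3.16667, E[X²]=23.2222; II: μ=4.5, E[X²]=25.5; III: μ=5.1, E[X²]=31.11; IV: μ=7.5, E[X²]=61.5.
E[X] = 0.37·3.16667 + 0.2·4.5 + 0.32·5.1 + 0.11·7.5 = 4.52867.
E[X²] = 0.37·23.2222 + 0.2·25.5 + 0.32·31.11 + 0.11·61.5 = 30.4124.
Var(X) = E[X²] − (E[X])² = 30.4124 − 20.5088 = 9.9036.

9.904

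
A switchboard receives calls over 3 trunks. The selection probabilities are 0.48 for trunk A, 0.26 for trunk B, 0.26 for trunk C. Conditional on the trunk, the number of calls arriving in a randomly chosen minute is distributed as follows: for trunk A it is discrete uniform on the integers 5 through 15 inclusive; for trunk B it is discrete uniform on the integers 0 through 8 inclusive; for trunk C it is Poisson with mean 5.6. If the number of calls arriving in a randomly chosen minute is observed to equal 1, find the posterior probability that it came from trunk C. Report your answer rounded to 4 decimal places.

Likelihoods P(X=1 | ·): A: 0; B: 0.111111; C: 0.020708.
Posterior ∝ prior × likelihood. Numerator for C: 0.26·0.020708 = 0.00538409.
Normalizing constant: 0.48·0 + 0.26·0.111111 + 0.26·0.020708 = 0.034273.
P(C | observation) = 0.00538409 / 0.034273 = 0.157094.

0.1571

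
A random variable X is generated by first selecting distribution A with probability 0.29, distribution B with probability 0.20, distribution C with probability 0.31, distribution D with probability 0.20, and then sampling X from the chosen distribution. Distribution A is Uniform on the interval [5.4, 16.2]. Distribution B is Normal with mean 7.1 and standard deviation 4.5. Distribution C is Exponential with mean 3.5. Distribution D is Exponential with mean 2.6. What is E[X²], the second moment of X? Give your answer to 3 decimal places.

61.075

For each component E[X²] = Var + (mean)², giving A: 126.36; B: 70.66; C: 24.5; D: 13.52.
Overall E[X²] = 0.29·126.36 + 0.2·70.66 + 0.31·24.5 + 0.2·13.52 = 61.0754.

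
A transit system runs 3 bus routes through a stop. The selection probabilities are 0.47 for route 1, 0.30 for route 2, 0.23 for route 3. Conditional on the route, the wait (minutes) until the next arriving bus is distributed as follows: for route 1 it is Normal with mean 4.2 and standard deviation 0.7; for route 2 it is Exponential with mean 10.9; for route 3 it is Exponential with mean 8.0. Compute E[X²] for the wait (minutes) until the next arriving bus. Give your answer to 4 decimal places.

For each component E[X²] = Var + (mean)², giving 1: 18.13; 2: 237.62; 3: 128.
Overall E[X²] = 0.47·18.13 + 0.3·237.62 + 0.23·128 = 109.247.

109.2471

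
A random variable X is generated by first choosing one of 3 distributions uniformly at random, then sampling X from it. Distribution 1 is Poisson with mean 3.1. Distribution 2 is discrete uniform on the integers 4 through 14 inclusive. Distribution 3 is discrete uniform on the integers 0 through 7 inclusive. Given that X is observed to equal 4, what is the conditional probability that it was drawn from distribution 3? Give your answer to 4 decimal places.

0.3211

Likelihoods P(X=4 | ·): 1: 0.17335; 2: 0.0909091; 3: 0.125.
Posterior ∝ prior × likelihood. Numerator for 3: 0.333333·0.125 = 0.0416667.
Normalizing constant: 0.333333·0.17335 + 0.333333·0.0909091 + 0.333333·0.125 = 0.129753.
P(3 | observation) = 0.0416667 / 0.129753 = 0.321123.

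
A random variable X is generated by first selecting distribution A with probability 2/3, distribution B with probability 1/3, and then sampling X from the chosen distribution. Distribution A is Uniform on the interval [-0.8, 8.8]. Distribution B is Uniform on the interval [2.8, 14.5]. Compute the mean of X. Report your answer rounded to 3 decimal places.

5.550

Component means — A: 4; B: 8.65.
E[X] = 0.666667·4 + 0.333333·8.65 = 5.55.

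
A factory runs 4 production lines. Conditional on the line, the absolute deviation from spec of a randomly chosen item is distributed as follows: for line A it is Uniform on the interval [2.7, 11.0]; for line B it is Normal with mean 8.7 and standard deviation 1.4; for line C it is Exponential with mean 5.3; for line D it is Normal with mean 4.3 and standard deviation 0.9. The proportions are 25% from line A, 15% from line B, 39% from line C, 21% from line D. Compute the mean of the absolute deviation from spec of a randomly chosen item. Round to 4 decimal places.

5.9875

Component means — A: 6.85; B: 8.7; C: 5.3; D: 4.3.
E[X] = 0.25·6.85 + 0.15·8.7 + 0.39·5.3 + 0.21·4.3 = 5.9875.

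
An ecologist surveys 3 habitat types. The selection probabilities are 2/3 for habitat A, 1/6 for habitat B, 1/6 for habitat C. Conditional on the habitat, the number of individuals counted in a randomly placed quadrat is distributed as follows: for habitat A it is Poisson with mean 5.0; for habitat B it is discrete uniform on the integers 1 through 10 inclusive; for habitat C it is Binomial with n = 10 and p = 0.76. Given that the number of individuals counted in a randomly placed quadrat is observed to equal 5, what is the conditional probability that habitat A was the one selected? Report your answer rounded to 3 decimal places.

Likelihoods P(X=5 | ·): A: 0.175467; B: 0.1; C: 0.0508774.
Posterior ∝ prior × likelihood. Numerator for A: 0.666667·0.175467 = 0.116978.
Normalizing constant: 0.666667·0.175467 + 0.166667·0.1 + 0.166667·0.0508774 = 0.142124.
P(A | observation) = 0.116978 / 0.142124 = 0.823069.

0.823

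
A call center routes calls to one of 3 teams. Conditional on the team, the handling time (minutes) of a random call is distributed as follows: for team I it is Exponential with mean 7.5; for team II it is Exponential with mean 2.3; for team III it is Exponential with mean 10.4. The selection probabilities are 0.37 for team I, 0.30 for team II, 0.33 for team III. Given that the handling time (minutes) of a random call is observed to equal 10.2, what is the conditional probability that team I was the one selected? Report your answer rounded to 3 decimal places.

Likelihoods f(10.2 | ·): I: 0.0342214; II: 0.0051555; III: 0.0360599.
Posterior ∝ prior × likelihood. Numerator for I: 0.37·0.0342214 = 0.0126619.
Normalizing constant: 0.37·0.0342214 + 0.3·0.0051555 + 0.33·0.0360599 = 0.0261083.
P(I | observation) = 0.0126619 / 0.0261083 = 0.484977.

0.485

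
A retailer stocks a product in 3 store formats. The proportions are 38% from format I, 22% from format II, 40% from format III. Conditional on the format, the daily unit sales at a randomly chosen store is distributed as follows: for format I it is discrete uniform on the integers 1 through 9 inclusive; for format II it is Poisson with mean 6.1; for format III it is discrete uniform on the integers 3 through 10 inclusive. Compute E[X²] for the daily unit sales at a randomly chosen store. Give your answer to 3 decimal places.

40.562

For each component E[X²] = Var + (mean)², giving I: 31.6667; II: 43.31; III: 47.5.
Overall E[X²] = 0.38·31.6667 + 0.22·43.31 + 0.4·47.5 = 40.5615.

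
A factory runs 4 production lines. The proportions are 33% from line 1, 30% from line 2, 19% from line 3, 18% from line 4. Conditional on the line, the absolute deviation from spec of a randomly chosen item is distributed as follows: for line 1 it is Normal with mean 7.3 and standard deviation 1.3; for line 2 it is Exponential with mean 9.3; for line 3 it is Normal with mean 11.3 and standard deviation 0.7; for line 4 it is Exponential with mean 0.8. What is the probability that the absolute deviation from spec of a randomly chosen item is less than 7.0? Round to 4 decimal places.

Conditional on each line, P(X < 7.0): 1: 0.408747; 2: 0.528902; 3: 4.05251e-10; 4: 0.999842.
By total probability, P(X < 7.0) = 0.33·0.408747 + 0.3·0.528902 + 0.19·4.05251e-10 + 0.18·0.999842 = 0.473528.

0.4735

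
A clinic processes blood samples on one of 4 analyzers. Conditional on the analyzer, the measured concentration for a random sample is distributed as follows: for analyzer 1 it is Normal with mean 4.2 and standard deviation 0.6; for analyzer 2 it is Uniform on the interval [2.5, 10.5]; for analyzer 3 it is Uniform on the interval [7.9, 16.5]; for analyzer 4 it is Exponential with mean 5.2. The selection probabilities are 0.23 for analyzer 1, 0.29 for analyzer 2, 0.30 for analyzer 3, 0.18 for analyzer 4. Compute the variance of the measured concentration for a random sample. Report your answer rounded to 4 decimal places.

18.7168

Per component, 1: μ=4.2, E[X²]=18; 2: μ=6.5, E[X²]=47.5833; 3: μ=12.2, E[X²]=155.003; 4: μ=5.2, E[X²]=54.08.
E[X] = 0.23·4.2 + 0.29·6.5 + 0.3·12.2 + 0.18·5.2 = 7.447.
E[X²] = 0.23·18 + 0.29·47.5833 + 0.3·155.003 + 0.18·54.08 = 74.1746.
Var(X) = E[X²] − (E[X])² = 74.1746 − 55.4578 = 18.7168.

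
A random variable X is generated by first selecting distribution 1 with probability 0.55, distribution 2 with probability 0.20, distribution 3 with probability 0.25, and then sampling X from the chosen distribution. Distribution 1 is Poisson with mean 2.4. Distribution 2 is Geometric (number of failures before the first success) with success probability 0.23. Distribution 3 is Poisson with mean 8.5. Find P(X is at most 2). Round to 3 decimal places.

Conditional on each component, P(X ≤ 2): 1: 0.569709; 2: 0.543467; 3: 0.00928324.
By total probability, P(X ≤ 2) = 0.55·0.569709 + 0.2·0.543467 + 0.25·0.00928324 = 0.424354.

0.424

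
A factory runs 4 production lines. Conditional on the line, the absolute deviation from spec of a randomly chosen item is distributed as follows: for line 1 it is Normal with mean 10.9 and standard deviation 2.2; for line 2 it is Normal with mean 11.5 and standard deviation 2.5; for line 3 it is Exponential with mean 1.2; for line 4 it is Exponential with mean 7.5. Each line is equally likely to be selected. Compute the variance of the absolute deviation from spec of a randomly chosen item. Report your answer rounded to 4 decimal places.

Per component, 1: μ=10.9, E[X²]=123.65; 2: μ=11.5, E[X²]=138.5; 3: μ=1.2, E[X²]=2.88; 4: μ=7.5, E[X²]=112.5.
E[X] = 0.25·10.9 + 0.25·11.5 + 0.25·1.2 + 0.25·7.5 = 7.775.
E[X²] = 0.25·123.65 + 0.25·138.5 + 0.25·2.88 + 0.25·112.5 = 94.3825.
Var(X) = E[X²] − (E[X])² = 94.3825 − 60.4506 = 33.9319.

33.9319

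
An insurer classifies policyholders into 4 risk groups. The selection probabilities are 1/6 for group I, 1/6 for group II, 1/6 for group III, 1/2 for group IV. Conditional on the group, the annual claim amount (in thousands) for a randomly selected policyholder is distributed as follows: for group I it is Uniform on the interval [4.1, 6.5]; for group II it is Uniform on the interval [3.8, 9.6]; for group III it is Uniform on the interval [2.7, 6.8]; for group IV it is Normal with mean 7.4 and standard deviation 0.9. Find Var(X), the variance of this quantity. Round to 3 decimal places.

Per component, I: μ=5.3, E[X²]=28.57; II: μ=6.7, E[X²]=47.6933; III: μ=4.75, E[X²]=23.9633; IV: μ=7.4, E[X²]=55.57.
E[X] = 0.166667·5.3 + 0.166667·6.7 + 0.166667·4.75 + 0.5·7.4 = 6.49167.
E[X²] = 0.166667·28.57 + 0.166667·47.6933 + 0.166667·23.9633 + 0.5·55.57 = 44.4894.
Var(X) = E[X²] − (E[X])² = 44.4894 − 42.1417 = 2.34771.

2.348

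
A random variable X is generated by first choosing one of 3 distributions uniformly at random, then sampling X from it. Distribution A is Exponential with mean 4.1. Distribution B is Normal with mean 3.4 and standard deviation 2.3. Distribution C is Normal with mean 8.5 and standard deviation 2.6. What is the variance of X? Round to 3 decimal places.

14.716

Per component, A: μ=4.1, E[X²]=33.62; B: μ=3.4, E[X²]=16.85; C: μ=8.5, E[X²]=79.01.
E[X] = 0.333333·4.1 + 0.333333·3.4 + 0.333333·8.5 = 5.33333.
E[X²] = 0.333333·33.62 + 0.333333·16.85 + 0.333333·79.01 = 43.16.
Var(X) = E[X²] − (E[X])² = 43.16 − 28.4444 = 14.7156.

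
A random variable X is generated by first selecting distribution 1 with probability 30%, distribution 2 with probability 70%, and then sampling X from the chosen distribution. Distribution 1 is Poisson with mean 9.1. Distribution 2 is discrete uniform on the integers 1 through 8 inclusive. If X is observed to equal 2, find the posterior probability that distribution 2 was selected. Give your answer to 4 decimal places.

Likelihoods P(X=2 | ·): 1: 0.00462352; 2: 0.125.
Posterior ∝ prior × likelihood. Numerator for 2: 0.7·0.125 = 0.0875.
Normalizing constant: 0.3·0.00462352 + 0.7·0.125 = 0.0888871.
P(2 | observation) = 0.0875 / 0.0888871 = 0.984395.

0.9844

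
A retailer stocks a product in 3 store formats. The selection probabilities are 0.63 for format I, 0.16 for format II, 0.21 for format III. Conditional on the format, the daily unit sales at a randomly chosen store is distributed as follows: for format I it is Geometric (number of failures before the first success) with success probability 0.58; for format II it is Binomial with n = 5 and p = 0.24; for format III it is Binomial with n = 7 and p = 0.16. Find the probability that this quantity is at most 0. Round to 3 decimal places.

Conditional on each format, P(X ≤ 0): I: 0.58; II: 0.253553; III: 0.29509.
By total probability, P(X ≤ 0) = 0.63·0.58 + 0.16·0.253553 + 0.21·0.29509 = 0.467937.

0.468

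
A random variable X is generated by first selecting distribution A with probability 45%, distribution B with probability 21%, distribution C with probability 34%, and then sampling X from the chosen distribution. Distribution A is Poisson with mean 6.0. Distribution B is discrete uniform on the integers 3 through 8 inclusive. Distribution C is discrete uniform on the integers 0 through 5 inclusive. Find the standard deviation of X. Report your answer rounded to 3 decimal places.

Per component, A: μ=6, E[X²]=42; B: μ=5.5, E[X²]=33.1667; C: μ=2.5, E[X²]=9.16667.
E[X] = 0.45·6 + 0.21·5.5 + 0.34·2.5 = 4.705.
E[X²] = 0.45·42 + 0.21·33.1667 + 0.34·9.16667 = 28.9817.
Var(X) = E[X²] − (E[X])² = 28.9817 − 22.137 = 6.84464.
SD(X) = √6.84464 = 2.61623.

2.616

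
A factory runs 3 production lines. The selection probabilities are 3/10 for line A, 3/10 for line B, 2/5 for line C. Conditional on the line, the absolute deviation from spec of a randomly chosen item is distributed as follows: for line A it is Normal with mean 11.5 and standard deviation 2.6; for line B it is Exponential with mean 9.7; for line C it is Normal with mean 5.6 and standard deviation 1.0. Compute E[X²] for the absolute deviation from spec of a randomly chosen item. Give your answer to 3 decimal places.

For each component E[X²] = Var + (mean)², giving A: 139.01; B: 188.18; C: 32.36.
Overall E[X²] = 0.3·139.01 + 0.3·188.18 + 0.4·32.36 = 111.101.

111.101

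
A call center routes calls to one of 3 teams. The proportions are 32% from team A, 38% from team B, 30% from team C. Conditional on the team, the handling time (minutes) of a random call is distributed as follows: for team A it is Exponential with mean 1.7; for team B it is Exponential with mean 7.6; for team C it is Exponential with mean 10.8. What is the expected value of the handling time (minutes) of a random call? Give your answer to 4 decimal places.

6.6720

Component means — A: 1.7; B: 7.6; C: 10.8.
E[X] = 0.32·1.7 + 0.38·7.6 + 0.3·10.8 = 6.672.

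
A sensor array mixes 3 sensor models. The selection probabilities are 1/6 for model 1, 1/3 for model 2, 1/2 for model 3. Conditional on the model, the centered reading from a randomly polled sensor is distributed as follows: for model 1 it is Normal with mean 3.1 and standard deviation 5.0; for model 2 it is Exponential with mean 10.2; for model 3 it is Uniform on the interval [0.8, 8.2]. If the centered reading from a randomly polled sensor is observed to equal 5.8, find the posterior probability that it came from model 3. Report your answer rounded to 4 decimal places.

Likelihoods f(5.8 | ·): 1: 0.0689636; 2: 0.0555198; 3: 0.135135.
Posterior ∝ prior × likelihood. Numerator for 3: 0.5·0.135135 = 0.0675676.
Normalizing constant: 0.166667·0.0689636 + 0.333333·0.0555198 + 0.5·0.135135 = 0.0975681.
P(3 | observation) = 0.0675676 / 0.0975681 = 0.692517.

0.6925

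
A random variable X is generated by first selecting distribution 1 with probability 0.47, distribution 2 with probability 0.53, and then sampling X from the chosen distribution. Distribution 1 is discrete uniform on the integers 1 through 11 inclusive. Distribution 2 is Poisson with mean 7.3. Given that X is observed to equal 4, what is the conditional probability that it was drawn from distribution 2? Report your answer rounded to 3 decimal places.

Likelihoods P(X=4 | ·): 1: 0.0909091; 2: 0.0799338.
Posterior ∝ prior × likelihood. Numerator for 2: 0.53·0.0799338 = 0.0423649.
Normalizing constant: 0.47·0.0909091 + 0.53·0.0799338 = 0.0850922.
P(2 | observation) = 0.0423649 / 0.0850922 = 0.497871.

0.498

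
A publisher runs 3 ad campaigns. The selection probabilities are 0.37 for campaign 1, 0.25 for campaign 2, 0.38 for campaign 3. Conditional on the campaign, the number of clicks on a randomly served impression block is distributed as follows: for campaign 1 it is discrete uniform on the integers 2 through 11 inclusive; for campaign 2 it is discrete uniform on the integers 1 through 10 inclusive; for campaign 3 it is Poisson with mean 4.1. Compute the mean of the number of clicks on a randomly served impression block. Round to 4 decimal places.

Component means — 1: 6.5; 2: 5.5; 3: 4.1.
E[X] = 0.37·6.5 + 0.25·5.5 + 0.38·4.1 = 5.338.

5.3380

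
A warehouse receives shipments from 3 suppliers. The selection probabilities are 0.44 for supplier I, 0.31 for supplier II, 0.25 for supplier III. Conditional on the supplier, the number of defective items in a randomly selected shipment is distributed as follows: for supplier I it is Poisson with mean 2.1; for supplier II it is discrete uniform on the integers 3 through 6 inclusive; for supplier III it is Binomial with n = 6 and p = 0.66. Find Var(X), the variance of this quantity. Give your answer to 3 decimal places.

Per component, I: μ=2.1, E[X²]=6.51; II: μ=4.5, E[X²]=21.5; III: μ=3.96, E[X²]=17.028.
E[X] = 0.44·2.1 + 0.31·4.5 + 0.25·3.96 = 3.309.
E[X²] = 0.44·6.51 + 0.31·21.5 + 0.25·17.028 = 13.7864.
Var(X) = E[X²] − (E[X])² = 13.7864 − 10.9495 = 2.83692.

2.837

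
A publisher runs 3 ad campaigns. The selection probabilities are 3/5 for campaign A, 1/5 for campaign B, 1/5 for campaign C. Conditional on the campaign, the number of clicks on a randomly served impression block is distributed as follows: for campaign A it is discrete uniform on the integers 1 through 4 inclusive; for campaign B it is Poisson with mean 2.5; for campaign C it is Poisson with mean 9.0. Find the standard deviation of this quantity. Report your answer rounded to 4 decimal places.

3.1321

Per component, A: μ=2.5, E[X²]=7.5; B: μ=2.5, E[X²]=8.75; C: μ=9, E[X²]=90.
E[X] = 0.6·2.5 + 0.2·2.5 + 0.2·9 = 3.8.
E[X²] = 0.6·7.5 + 0.2·8.75 + 0.2·90 = 24.25.
Var(X) = E[X²] − (E[X])² = 24.25 − 14.44 = 9.81.
SD(X) = √9.81 = 3.13209.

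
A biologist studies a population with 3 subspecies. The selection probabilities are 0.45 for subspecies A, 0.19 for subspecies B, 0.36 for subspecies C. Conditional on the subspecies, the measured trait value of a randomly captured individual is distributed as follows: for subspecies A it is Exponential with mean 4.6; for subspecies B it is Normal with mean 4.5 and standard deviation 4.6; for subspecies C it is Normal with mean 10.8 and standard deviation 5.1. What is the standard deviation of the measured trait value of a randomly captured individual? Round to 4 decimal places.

5.6435

Per component, A: μ=4.6, E[X²]=42.32; B: μ=4.5, E[X²]=41.41; C: μ=10.8, E[X²]=142.65.
E[X] = 0.45·4.6 + 0.19·4.5 + 0.36·10.8 = 6.813.
E[X²] = 0.45·42.32 + 0.19·41.41 + 0.36·142.65 = 78.2659.
Var(X) = E[X²] − (E[X])² = 78.2659 − 46.417 = 31.8489.
SD(X) = √31.8489 = 5.64349.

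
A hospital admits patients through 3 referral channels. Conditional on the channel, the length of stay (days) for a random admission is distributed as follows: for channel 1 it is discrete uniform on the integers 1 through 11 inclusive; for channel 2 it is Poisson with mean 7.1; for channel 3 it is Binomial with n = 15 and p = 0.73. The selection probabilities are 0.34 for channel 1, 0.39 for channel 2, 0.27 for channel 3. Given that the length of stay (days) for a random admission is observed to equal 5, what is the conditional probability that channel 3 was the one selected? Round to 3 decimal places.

0.004

Likelihoods P(X=5 | ·): 1: 0.0909091; 2: 0.124057; 3: 0.00128176.
Posterior ∝ prior × likelihood. Numerator for 3: 0.27·0.00128176 = 0.000346076.
Normalizing constant: 0.34·0.0909091 + 0.39·0.124057 + 0.27·0.00128176 = 0.0796372.
P(3 | observation) = 0.000346076 / 0.0796372 = 0.00434565.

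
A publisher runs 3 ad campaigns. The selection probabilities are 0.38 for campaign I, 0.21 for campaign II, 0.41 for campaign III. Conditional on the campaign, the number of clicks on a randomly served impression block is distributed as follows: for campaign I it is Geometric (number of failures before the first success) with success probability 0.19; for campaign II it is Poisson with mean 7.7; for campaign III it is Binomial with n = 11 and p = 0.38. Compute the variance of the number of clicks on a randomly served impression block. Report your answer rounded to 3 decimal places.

13.216

Per component, I: μ=4.26316, E[X²]=40.6122; II: μ=7.7, E[X²]=66.99; III: μ=4.18, E[X²]=20.064.
E[X] = 0.38·4.26316 + 0.21·7.7 + 0.41·4.18 = 4.9508.
E[X²] = 0.38·40.6122 + 0.21·66.99 + 0.41·20.064 = 37.7268.
Var(X) = E[X²] − (E[X])² = 37.7268 − 24.5104 = 13.2164.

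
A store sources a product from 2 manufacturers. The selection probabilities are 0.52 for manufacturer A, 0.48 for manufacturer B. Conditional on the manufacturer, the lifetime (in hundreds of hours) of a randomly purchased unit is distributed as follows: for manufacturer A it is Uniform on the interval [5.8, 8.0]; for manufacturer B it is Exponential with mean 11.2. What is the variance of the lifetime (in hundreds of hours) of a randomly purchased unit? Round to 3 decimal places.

Per component, A: μ=6.9, E[X²]=48.0133; B: μ=11.2, E[X²]=250.88.
E[X] = 0.52·6.9 + 0.48·11.2 = 8.964.
E[X²] = 0.52·48.0133 + 0.48·250.88 = 145.389.
Var(X) = E[X²] − (E[X])² = 145.389 − 80.3533 = 65.036.

65.036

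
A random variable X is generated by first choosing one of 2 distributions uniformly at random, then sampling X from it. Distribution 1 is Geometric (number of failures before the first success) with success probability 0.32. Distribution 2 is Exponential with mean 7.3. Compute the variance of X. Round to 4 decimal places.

36.6605

Per component, 1: μ=2.125, E[X²]=11.1562; 2: μ=7.3, E[X²]=106.58.
E[X] = 0.5·2.125 + 0.5·7.3 = 4.7125.
E[X²] = 0.5·11.1562 + 0.5·106.58 = 58.8681.
Var(X) = E[X²] − (E[X])² = 58.8681 − 22.2077 = 36.6605.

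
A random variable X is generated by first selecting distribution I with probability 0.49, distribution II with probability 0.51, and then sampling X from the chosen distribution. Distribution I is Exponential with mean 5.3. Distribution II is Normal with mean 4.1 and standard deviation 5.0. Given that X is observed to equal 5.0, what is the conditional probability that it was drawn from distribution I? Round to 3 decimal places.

0.473

Likelihoods f(5.0 | ·): I: 0.0734535; II: 0.0785063.
Posterior ∝ prior × likelihood. Numerator for I: 0.49·0.0734535 = 0.0359922.
Normalizing constant: 0.49·0.0734535 + 0.51·0.0785063 = 0.0760304.
P(I | observation) = 0.0359922 / 0.0760304 = 0.473392.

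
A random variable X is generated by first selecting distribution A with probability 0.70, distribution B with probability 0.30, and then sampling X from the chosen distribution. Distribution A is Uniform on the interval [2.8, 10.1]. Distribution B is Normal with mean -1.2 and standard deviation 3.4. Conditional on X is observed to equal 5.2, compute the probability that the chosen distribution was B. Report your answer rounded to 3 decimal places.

Likelihoods f(5.2 | ·): A: 0.136986; B: 0.0199537.
Posterior ∝ prior × likelihood. Numerator for B: 0.3·0.0199537 = 0.00598611.
Normalizing constant: 0.7·0.136986 + 0.3·0.0199537 = 0.101877.
P(B | observation) = 0.00598611 / 0.101877 = 0.0587585.

0.059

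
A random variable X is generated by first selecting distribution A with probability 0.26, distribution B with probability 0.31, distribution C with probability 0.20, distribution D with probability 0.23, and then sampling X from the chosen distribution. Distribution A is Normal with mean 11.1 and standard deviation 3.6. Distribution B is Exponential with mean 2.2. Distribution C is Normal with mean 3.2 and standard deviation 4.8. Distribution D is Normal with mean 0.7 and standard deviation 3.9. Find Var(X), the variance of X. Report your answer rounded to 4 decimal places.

29.5838

Per component, A: μ=11.1, E[X²]=136.17; B: μ=2.2, E[X²]=9.68; C: μ=3.2, E[X²]=33.28; D: μ=0.7, E[X²]=15.7.
E[X] = 0.26·11.1 + 0.31·2.2 + 0.2·3.2 + 0.23·0.7 = 4.369.
E[X²] = 0.26·136.17 + 0.31·9.68 + 0.2·33.28 + 0.23·15.7 = 48.672.
Var(X) = E[X²] − (E[X])² = 48.672 − 19.0882 = 29.5838.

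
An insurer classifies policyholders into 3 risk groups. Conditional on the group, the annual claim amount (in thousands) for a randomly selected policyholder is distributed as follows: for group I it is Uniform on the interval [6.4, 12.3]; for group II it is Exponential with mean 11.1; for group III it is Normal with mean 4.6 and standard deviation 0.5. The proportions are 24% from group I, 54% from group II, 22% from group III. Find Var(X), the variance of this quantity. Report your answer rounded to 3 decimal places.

Per component, I: μ=9.35, E[X²]=90.3233; II: μ=11.1, E[X²]=246.42; III: μ=4.6, E[X²]=21.41.
E[X] = 0.24·9.35 + 0.54·11.1 + 0.22·4.6 = 9.25.
E[X²] = 0.24·90.3233 + 0.54·246.42 + 0.22·21.41 = 159.455.
Var(X) = E[X²] − (E[X])² = 159.455 − 85.5625 = 73.8921.

73.892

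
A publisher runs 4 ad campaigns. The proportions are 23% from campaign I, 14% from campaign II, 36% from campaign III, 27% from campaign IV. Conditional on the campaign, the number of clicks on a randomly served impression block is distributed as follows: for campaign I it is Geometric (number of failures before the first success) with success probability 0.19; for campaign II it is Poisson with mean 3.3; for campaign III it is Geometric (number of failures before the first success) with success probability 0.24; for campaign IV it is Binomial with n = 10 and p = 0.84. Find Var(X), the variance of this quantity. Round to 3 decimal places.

15.574

Per component, I: μ=4.26316, E[X²]=40.6122; II: μ=3.3, E[X²]=14.19; III: μ=3.16667, E[X²]=23.2222; IV: μ=8.4, E[X²]=71.904.
E[X] = 0.23·4.26316 + 0.14·3.3 + 0.36·3.16667 + 0.27·8.4 = 4.85053.
E[X²] = 0.23·40.6122 + 0.14·14.19 + 0.36·23.2222 + 0.27·71.904 = 39.1015.
Var(X) = E[X²] − (E[X])² = 39.1015 − 23.5276 = 15.5739.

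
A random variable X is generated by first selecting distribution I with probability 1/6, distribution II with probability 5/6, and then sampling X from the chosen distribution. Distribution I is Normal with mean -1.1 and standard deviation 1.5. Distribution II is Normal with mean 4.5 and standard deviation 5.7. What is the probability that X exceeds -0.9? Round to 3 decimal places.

Conditional on each component, P(X > -0.9): I: 0.446965; II: 0.828274.
By total probability, P(X > -0.9) = 0.166667·0.446965 + 0.833333·0.828274 = 0.764723.

0.765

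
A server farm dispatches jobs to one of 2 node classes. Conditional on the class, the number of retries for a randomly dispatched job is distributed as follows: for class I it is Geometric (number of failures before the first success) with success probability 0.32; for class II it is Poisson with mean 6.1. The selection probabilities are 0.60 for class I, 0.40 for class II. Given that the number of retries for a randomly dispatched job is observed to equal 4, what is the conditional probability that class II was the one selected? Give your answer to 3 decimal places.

Likelihoods P(X=4 | ·): I: 0.0684204; II: 0.129393.
Posterior ∝ prior × likelihood. Numerator for II: 0.4·0.129393 = 0.0517573.
Normalizing constant: 0.6·0.0684204 + 0.4·0.129393 = 0.0928096.
P(II | observation) = 0.0517573 / 0.0928096 = 0.557672.

0.558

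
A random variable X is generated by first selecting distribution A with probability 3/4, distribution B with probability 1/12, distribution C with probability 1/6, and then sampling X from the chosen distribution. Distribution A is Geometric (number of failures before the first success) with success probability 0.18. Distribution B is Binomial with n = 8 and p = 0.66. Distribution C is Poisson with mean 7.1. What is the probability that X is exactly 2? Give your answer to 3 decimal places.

0.096

Conditional on each component, P(X = 2): A: 0.121032; B: 0.0188417; C: 0.0207968.
By total probability, P(X = 2) = 0.75·0.121032 + 0.0833333·0.0188417 + 0.166667·0.0207968 = 0.0958103.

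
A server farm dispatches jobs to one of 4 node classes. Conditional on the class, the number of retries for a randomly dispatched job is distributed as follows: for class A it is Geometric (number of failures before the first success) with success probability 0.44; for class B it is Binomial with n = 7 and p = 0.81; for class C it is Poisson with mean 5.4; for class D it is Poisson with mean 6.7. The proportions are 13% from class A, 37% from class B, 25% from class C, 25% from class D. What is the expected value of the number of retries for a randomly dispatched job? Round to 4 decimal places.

Component means — A: 1.27273; B: 5.67; C: 5.4; D: 6.7.
E[X] = 0.13·1.27273 + 0.37·5.67 + 0.25·5.4 + 0.25·6.7 = 5.28835.

5.2884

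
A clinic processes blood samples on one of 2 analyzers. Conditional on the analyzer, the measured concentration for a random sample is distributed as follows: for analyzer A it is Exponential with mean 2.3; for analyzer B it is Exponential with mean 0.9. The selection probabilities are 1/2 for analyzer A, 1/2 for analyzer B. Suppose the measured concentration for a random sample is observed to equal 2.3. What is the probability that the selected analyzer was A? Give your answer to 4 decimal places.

Likelihoods f(2.3 | ·): A: 0.159948; B: 0.0862768.
Posterior ∝ prior × likelihood. Numerator for A: 0.5·0.159948 = 0.0799738.
Normalizing constant: 0.5·0.159948 + 0.5·0.0862768 = 0.123112.
P(A | observation) = 0.0799738 / 0.123112 = 0.649601.

0.6496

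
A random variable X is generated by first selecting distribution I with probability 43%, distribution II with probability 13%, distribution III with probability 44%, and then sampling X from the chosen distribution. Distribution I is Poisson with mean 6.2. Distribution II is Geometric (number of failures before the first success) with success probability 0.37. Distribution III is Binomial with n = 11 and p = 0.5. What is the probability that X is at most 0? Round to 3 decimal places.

0.049

Conditional on each component, P(X ≤ 0): I: 0.00202943; II: 0.37; III: 0.000488281.
By total probability, P(X ≤ 0) = 0.43·0.00202943 + 0.13·0.37 + 0.44·0.000488281 = 0.0491875.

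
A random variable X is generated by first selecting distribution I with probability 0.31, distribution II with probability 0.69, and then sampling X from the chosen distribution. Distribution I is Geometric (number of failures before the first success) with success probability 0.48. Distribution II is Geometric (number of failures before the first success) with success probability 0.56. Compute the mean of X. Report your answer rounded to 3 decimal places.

Component means — I: 1.08333; II: 0.785714.
E[X] = 0.31·1.08333 + 0.69·0.785714 = 0.877976.

0.878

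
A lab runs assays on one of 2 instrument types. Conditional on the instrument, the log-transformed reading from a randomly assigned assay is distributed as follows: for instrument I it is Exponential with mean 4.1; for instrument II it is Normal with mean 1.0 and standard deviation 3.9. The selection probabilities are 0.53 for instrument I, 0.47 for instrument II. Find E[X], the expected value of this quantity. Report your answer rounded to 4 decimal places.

Component means — I: 4.1; II: 1.
E[X] = 0.53·4.1 + 0.47·1 = 2.643.

2.6430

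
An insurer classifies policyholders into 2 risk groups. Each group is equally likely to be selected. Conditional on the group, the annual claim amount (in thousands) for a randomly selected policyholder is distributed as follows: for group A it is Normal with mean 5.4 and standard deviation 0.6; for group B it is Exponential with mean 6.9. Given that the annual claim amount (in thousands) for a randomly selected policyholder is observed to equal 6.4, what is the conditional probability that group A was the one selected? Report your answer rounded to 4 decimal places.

Likelihoods f(6.4 | ·): A: 0.165795; B: 0.0573228.
Posterior ∝ prior × likelihood. Numerator for A: 0.5·0.165795 = 0.0828976.
Normalizing constant: 0.5·0.165795 + 0.5·0.0573228 = 0.111559.
P(A | observation) = 0.0828976 / 0.111559 = 0.743083.

0.7431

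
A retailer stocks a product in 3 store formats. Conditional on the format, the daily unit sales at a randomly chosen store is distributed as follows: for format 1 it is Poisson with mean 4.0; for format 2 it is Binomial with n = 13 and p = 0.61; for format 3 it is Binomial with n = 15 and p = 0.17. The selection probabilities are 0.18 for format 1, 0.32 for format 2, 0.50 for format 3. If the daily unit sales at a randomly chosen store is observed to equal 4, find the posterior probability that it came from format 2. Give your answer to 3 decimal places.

0.057

Likelihoods P(X=4 | ·): 1: 0.195367; 2: 0.0206636; 3: 0.146821.
Posterior ∝ prior × likelihood. Numerator for 2: 0.32·0.0206636 = 0.00661237.
Normalizing constant: 0.18·0.195367 + 0.32·0.0206636 + 0.5·0.146821 = 0.115189.
P(2 | observation) = 0.00661237 / 0.115189 = 0.0574046.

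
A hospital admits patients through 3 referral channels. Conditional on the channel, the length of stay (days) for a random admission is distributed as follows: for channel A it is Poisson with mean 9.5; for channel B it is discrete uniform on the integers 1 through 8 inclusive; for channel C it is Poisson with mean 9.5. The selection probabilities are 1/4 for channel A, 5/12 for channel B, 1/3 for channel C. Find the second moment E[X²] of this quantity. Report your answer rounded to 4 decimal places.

For each component E[X²] = Var + (mean)², giving A: 99.75; B: 25.5; C: 99.75.
Overall E[X²] = 0.25·99.75 + 0.416667·25.5 + 0.333333·99.75 = 68.8125.

68.8125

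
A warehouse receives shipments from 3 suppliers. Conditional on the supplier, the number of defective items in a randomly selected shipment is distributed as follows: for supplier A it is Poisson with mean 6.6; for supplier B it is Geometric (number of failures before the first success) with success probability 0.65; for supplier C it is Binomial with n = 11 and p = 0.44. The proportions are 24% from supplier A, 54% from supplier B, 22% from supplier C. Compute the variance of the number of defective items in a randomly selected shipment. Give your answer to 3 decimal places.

9.751

Per component, A: μ=6.6, E[X²]=50.16; B: μ=0.538462, E[X²]=1.11834; C: μ=4.84, E[X²]=26.136.
E[X] = 0.24·6.6 + 0.54·0.538462 + 0.22·4.84 = 2.93957.
E[X²] = 0.24·50.16 + 0.54·1.11834 + 0.22·26.136 = 18.3922.
Var(X) = E[X²] − (E[X])² = 18.3922 − 8.64107 = 9.75116.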